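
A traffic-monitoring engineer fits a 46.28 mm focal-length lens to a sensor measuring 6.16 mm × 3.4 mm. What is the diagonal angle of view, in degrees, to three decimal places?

Sensor diagonal = √(6.16² + 3.4²) = √49.5056 ≈ 7.0360 mm.
Angle of view α = 2·arctan(d/2f) with d = 7.0360 mm and f = 46.28 mm.
d/2f = 0.07602; arctan(0.07602) ≈ 4.3470°, so α ≈ 8.6940°.

8.694°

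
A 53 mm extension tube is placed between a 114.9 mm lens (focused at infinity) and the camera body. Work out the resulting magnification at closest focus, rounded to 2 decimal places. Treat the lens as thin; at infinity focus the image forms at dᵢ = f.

The tube moves the image plane from f to f + e, so dᵢ = 114.9 + 53 = 167.9 mm. Focus is achieved when 1/f = 1/dₒ + 1/dᵢ, giving dₒ = 1/(1/f − 1/(f+e)).
Magnification m = dᵢ/dₒ = (f+e)·(1/f − 1/(f+e)) = e/f = 53/114.9 ≈ 0.4613.

0.46×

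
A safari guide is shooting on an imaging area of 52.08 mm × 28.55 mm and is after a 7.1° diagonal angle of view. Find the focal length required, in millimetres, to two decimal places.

478.67 mm

Sensor diagonal = √(52.08² + 28.55²) = √3527.4289 ≈ 59.3922 mm.
From α = 2·arctan(d/2f) we get f = d / (2·tan(α/2)).
With d = 59.3922 mm and α/2 = 3.55°, tan(α/2) ≈ 0.06204, so f ≈ 59.3922 / 0.12408 ≈ 478.6711 mm.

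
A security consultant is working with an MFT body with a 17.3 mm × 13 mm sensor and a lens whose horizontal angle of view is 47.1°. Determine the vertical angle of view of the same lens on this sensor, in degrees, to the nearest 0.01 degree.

From the horizontal AOV: f = 17.3 / (2·tan(23.55°)) = 17.3 / 0.87170 ≈ 19.8463 mm.
Vertical AOV = 2·arctan(13 / (2 × 19.8463)) = 2·arctan(0.32752) ≈ 36.2691°.

36.27°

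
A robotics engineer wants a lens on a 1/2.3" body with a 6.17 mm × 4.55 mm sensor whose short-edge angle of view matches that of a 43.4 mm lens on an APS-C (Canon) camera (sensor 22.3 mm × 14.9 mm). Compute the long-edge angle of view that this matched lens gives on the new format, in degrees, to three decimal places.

26.208°

Equal short-edge AOV ⇒ f₂ = f₁ · 4.55/14.9 = 43.4 × 0.30537 ≈ 13.2530 mm.
Long-edge AOV on the new format = 2·arctan(6.17 / (2 × 13.2530)) = 2·arctan(0.23278) ≈ 26.2076°.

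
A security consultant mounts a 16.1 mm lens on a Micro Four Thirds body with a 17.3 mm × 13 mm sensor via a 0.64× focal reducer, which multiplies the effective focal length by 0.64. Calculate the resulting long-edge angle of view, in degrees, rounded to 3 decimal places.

Effective focal length f = 16.1 × 0.64 = 10.304 mm.
α = 2·arctan(17.3 / (2 × 10.304)) = 2·arctan(0.83948) ≈ 80.0256°.

80.026°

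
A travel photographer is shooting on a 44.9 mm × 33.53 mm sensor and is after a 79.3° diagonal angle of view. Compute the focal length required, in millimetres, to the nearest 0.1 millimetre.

Sensor diagonal = √(44.9² + 33.53²) = √3140.2709 ≈ 56.0381 mm.
From α = 2·arctan(d/2f) we get f = d / (2·tan(α/2)).
With d = 56.0381 mm and α/2 = 39.65°, tan(α/2) ≈ 0.82874, so f ≈ 56.0381 / 1.65749 ≈ 33.8091 mm.

33.8 mm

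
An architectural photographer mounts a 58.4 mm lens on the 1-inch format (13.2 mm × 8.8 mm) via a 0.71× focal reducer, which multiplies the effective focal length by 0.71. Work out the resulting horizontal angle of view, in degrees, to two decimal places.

18.09°

Effective focal length f = 58.4 × 0.71 = 41.464 mm.
α = 2·arctan(13.2 / (2 × 41.464)) = 2·arctan(0.15917) ≈ 18.0883°.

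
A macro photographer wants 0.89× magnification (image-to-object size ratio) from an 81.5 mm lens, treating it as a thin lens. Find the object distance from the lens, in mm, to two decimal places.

With m = dᵢ/dₒ and 1/f = 1/dₒ + 1/dᵢ, substituting dᵢ = m·dₒ gives 1/f = (1 + 1/m)/dₒ, hence dₒ = f·(1 + 1/m).
dₒ = 81.5 × (1 + 1/0.89) = 81.5 × 2.12360 ≈ 173.073 mm.

173.07 mm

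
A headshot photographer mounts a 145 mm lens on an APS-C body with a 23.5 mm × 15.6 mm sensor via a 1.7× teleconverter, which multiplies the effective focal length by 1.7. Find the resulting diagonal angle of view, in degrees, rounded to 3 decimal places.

Effective focal length f = 145 × 1.7 = 246.5 mm.
Sensor diagonal = √(23.5² + 15.6²) = √795.6100 ≈ 28.2066 mm.
α = 2·arctan(28.207 / (2 × 246.5)) = 2·arctan(0.05721) ≈ 6.5491°.

6.549°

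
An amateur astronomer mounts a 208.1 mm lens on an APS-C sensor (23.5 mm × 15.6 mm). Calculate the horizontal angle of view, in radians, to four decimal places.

0.1128 rad

Angle of view α = 2·arctan(w/2f) with w = 23.5 mm and f = 208.1 mm.
w/2f = 0.05646; arctan(0.05646) ≈ 0.0564 rad, so α ≈ 0.1128 rad.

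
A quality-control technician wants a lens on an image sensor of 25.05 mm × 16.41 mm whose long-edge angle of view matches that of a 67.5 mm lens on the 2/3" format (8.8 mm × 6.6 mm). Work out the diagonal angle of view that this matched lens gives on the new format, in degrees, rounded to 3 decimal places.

8.912°

Equal long-edge AOV ⇒ f₂ = f₁ · 25.05/8.8 = 67.5 × 2.84659 ≈ 192.1449 mm.
Sensor diagonal = √(25.05² + 16.41²) = √896.7906 ≈ 29.9465 mm.
Diagonal AOV on the new format = 2·arctan(29.9465 / (2 × 192.1449)) = 2·arctan(0.07793) ≈ 8.9117°.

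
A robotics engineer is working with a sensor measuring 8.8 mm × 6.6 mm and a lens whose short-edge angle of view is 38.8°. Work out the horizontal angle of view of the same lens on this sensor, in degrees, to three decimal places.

50.304°

From the short-edge AOV: f = 6.6 / (2·tan(19.4°)) = 6.6 / 0.70431 ≈ 9.3709 mm.
Horizontal AOV = 2·arctan(8.8 / (2 × 9.3709)) = 2·arctan(0.46954) ≈ 50.3039°.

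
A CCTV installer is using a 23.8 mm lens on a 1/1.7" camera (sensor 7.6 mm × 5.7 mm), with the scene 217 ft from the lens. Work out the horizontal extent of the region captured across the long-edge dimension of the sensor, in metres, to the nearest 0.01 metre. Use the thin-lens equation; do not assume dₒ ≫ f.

21.11 m

dₒ: 217 ft × 304.8 mm/ft = 66141.60 mm.
Similar triangles through the lens centre give W/dₒ = w/dᵢ; with 1/f = 1/dₒ + 1/dᵢ this gives W = w·(dₒ − f)/f.
W = 7.6 mm × (66141.6 − 23.8) / 23.8 = 7.6 × 2778.0587 ≈ 21113.246 mm = 21.1132 m.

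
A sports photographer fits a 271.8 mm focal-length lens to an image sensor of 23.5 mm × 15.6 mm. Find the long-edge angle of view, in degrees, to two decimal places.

4.95°

Angle of view α = 2·arctan(w/2f) with w = 23.5 mm and f = 271.8 mm.
w/2f = 0.04323; arctan(0.04323) ≈ 2.4754°, so α ≈ 4.9507°.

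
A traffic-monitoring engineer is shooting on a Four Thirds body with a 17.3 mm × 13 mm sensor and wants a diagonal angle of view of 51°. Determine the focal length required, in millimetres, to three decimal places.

22.685 mm

Sensor diagonal = √(17.3² + 13²) = √468.2900 ≈ 21.6400 mm.
From α = 2·arctan(d/2f) we get f = d / (2·tan(α/2)).
With d = 21.6400 mm and α/2 = 25.5°, tan(α/2) ≈ 0.47698, so f ≈ 21.6400 / 0.95395 ≈ 22.6846 mm.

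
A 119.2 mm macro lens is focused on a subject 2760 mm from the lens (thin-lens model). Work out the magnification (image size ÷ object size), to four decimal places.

Thin lens: 1/f = 1/dₒ + 1/dᵢ → 1/dᵢ = 1/119.2 − 1/2760 = 0.0080269 mm⁻¹, so dᵢ ≈ 124.5804 mm.
Magnification m = dᵢ/dₒ = 124.5804/2760 ≈ 0.04514.

0.0451×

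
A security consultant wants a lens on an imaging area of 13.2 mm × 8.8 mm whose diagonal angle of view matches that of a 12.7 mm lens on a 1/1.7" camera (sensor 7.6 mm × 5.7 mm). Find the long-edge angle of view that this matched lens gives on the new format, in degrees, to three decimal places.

34.572°

Sensor diagonal = √(7.6² + 5.7²) = √90.2500 ≈ 9.5000 mm.
Sensor diagonal = √(13.2² + 8.8²) = √251.6800 ≈ 15.8644 mm.
Equal diagonal AOV ⇒ f₂ = f₁ · 15.8644/9.5000 = 12.7 × 1.66994 ≈ 21.2082 mm.
Long-edge AOV on the new format = 2·arctan(13.2 / (2 × 21.2082)) = 2·arctan(0.31120) ≈ 34.5723°.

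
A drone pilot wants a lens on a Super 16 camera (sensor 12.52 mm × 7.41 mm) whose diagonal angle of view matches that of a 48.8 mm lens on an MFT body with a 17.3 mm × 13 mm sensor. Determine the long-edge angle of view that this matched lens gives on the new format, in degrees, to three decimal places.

21.605°

Sensor diagonal = √(17.3² + 13²) = √468.2900 ≈ 21.6400 mm.
Sensor diagonal = √(12.52² + 7.41²) = √211.6585 ≈ 14.5485 mm.
Equal diagonal AOV ⇒ f₂ = f₁ · 14.5485/21.6400 = 48.8 × 0.67230 ≈ 32.8080 mm.
Long-edge AOV on the new format = 2·arctan(12.52 / (2 × 32.8080)) = 2·arctan(0.19081) ≈ 21.6052°.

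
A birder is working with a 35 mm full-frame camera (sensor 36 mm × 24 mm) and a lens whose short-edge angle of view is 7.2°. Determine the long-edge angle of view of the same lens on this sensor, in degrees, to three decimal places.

10.782°

From the short-edge AOV: f = 24 / (2·tan(3.6°)) = 24 / 0.12583 ≈ 190.7345 mm.
Long-edge AOV = 2·arctan(36 / (2 × 190.7345)) = 2·arctan(0.09437) ≈ 10.7823°.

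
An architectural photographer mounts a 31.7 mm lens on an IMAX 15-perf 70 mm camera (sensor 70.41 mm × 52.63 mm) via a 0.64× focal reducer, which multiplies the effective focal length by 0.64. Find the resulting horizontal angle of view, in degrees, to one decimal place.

120.1°

Effective focal length f = 31.7 × 0.64 = 20.288 mm.
α = 2·arctan(70.41 / (2 × 20.288)) = 2·arctan(1.73526) ≈ 120.0919°.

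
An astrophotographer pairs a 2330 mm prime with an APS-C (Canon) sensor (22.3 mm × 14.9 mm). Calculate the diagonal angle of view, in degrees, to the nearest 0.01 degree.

0.66°

Sensor diagonal = √(22.3² + 14.9²) = √719.3000 ≈ 26.8198 mm.
Angle of view α = 2·arctan(d/2f) with d = 26.8198 mm and f = 2330 mm.
d/2f = 0.00576; arctan(0.00576) ≈ 0.3298°, so α ≈ 0.6595°.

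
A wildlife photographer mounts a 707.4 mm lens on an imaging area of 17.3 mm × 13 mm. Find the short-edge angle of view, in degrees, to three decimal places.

1.053°

Angle of view α = 2·arctan(h/2f) with h = 13 mm and f = 707.4 mm.
h/2f = 0.00919; arctan(0.00919) ≈ 0.5265°, so α ≈ 1.0529°.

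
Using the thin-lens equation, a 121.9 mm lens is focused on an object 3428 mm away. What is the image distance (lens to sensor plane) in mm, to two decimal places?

126.39 mm

1/dᵢ = 1/f − 1/dₒ = 1/121.9 − 1/3428 = 0.0079117 mm⁻¹.
dᵢ = 1/0.0079117 ≈ 126.3946 mm.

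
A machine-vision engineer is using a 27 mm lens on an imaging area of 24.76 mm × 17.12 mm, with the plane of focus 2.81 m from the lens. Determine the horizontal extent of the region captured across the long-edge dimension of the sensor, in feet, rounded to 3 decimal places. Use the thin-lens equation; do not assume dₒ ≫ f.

dₒ: 2.81 m = 2810 mm.
Similar triangles through the lens centre give W/dₒ = w/dᵢ; with 1/f = 1/dₒ + 1/dᵢ this gives W = w·(dₒ − f)/f.
W = 24.76 mm × (2810 − 27) / 27 = 24.76 × 103.0741 ≈ 2552.114 mm = 2552.114/304.8 ft = 8.37308 ft.

8.373 ft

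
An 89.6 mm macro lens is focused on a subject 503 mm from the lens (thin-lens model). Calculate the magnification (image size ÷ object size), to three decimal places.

Thin lens: 1/f = 1/dₒ + 1/dᵢ → 1/dᵢ = 1/89.6 − 1/503 = 0.0091726 mm⁻¹, so dᵢ ≈ 109.0198 mm.
Magnification m = dᵢ/dₒ = 109.0198/503 ≈ 0.21674.

0.217×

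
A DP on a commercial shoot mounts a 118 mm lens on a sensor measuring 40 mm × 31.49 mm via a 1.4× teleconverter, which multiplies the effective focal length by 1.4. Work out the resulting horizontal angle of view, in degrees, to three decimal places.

Effective focal length f = 118 × 1.4 = 165.2 mm.
α = 2·arctan(40 / (2 × 165.2)) = 2·arctan(0.12107) ≈ 13.8059°.

13.806°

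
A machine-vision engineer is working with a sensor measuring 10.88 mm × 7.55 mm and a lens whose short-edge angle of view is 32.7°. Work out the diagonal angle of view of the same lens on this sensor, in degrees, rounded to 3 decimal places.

54.459°

From the short-edge AOV: f = 7.55 / (2·tan(16.35°)) = 7.55 / 0.58674 ≈ 12.8678 mm.
Sensor diagonal = √(10.88² + 7.55²) = √175.3769 ≈ 13.2430 mm.
Diagonal AOV = 2·arctan(13.2430 / (2 × 12.8678)) = 2·arctan(0.51458) ≈ 54.4588°.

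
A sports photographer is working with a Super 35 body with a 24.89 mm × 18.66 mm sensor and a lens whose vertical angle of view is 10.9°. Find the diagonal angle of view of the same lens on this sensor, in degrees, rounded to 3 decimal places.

From the vertical AOV: f = 18.66 / (2·tan(5.45°)) = 18.66 / 0.19082 ≈ 97.7902 mm.
Sensor diagonal = √(24.89² + 18.66²) = √967.7077 ≈ 31.1080 mm.
Diagonal AOV = 2·arctan(31.1080 / (2 × 97.7902)) = 2·arctan(0.15905) ≈ 18.0749°.

18.075°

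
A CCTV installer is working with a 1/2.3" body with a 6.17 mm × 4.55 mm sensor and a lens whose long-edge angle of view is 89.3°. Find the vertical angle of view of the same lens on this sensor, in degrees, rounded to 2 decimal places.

72.15°

From the long-edge AOV: f = 6.17 / (2·tan(44.65°)) = 6.17 / 1.97571 ≈ 3.1229 mm.
Vertical AOV = 2·arctan(4.55 / (2 × 3.1229)) = 2·arctan(0.72848) ≈ 72.1455°.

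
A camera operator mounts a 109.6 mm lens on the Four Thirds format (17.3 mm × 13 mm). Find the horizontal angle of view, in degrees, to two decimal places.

9.03°

Angle of view α = 2·arctan(w/2f) with w = 17.3 mm and f = 109.6 mm.
w/2f = 0.07892; arctan(0.07892) ≈ 4.5126°, so α ≈ 9.0252°.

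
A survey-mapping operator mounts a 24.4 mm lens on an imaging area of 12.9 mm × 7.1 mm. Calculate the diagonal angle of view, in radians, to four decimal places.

Sensor diagonal = √(12.9² + 7.1²) = √216.8200 ≈ 14.7248 mm.
Angle of view α = 2·arctan(d/2f) with d = 14.7248 mm and f = 24.4 mm.
d/2f = 0.30174; arctan(0.30174) ≈ 0.2931 rad, so α ≈ 0.5861 rad.

0.5861 rad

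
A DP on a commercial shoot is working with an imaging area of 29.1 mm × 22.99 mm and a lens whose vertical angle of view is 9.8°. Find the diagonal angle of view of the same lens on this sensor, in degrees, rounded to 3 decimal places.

From the vertical AOV: f = 22.99 / (2·tan(4.9°)) = 22.99 / 0.17146 ≈ 134.0834 mm.
Sensor diagonal = √(29.1² + 22.99²) = √1375.3501 ≈ 37.0857 mm.
Diagonal AOV = 2·arctan(37.0857 / (2 × 134.0834)) = 2·arctan(0.13829) ≈ 15.7474°.

15.747°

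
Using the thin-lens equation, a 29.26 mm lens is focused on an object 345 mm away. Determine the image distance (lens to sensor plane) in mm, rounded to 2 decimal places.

1/dᵢ = 1/f − 1/dₒ = 1/29.26 − 1/345 = 0.0312778 mm⁻¹.
dᵢ = 1/0.0312778 ≈ 31.9716 mm.

31.97 mm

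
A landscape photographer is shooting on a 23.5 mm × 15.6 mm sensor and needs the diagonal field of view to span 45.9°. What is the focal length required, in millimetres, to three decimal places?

33.306 mm

Sensor diagonal = √(23.5² + 15.6²) = √795.6100 ≈ 28.2066 mm.
From α = 2·arctan(d/2f) we get f = d / (2·tan(α/2)).
With d = 28.2066 mm and α/2 = 22.95°, tan(α/2) ≈ 0.42345, so f ≈ 28.2066 / 0.84689 ≈ 33.3060 mm.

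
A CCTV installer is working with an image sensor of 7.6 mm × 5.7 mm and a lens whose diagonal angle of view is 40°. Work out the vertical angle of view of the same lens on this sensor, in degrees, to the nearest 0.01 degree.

24.64°

Sensor diagonal = √(7.6² + 5.7²) = √90.2500 ≈ 9.5000 mm.
From the diagonal AOV: f = 9.5000 / (2·tan(20°)) = 9.5000 / 0.72794 ≈ 13.0505 mm.
Vertical AOV = 2·arctan(5.7 / (2 × 13.0505)) = 2·arctan(0.21838) ≈ 24.6379°.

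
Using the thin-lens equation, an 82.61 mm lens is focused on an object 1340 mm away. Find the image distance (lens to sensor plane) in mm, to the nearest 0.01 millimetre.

1/dᵢ = 1/f − 1/dₒ = 1/82.61 − 1/1340 = 0.0113588 mm⁻¹.
dᵢ = 1/0.0113588 ≈ 88.0374 mm.

88.04 mm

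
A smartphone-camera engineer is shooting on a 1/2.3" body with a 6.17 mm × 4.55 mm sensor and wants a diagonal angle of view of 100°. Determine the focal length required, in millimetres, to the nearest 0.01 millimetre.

Sensor diagonal = √(6.17² + 4.55²) = √58.7714 ≈ 7.6663 mm.
From α = 2·arctan(d/2f) we get f = d / (2·tan(α/2)).
With d = 7.6663 mm and α/2 = 50°, tan(α/2) ≈ 1.19175, so f ≈ 7.6663 / 2.38351 ≈ 3.2164 mm.

3.22 mm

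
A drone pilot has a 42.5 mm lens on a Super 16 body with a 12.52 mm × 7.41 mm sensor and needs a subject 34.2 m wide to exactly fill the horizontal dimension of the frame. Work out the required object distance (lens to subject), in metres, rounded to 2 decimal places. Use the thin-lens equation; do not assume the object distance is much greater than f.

W: 34.2 m = 34200 mm.
Magnification m = w/W = dᵢ/dₒ; combined with 1/f = 1/dₒ + 1/dᵢ this gives dₒ = f·(1 + W/w).
dₒ = 42.5 mm × (1 + 34200/12.52) = 42.5 × 2732.6294 ≈ 116136.749 mm = 116.137 m.

116.14 m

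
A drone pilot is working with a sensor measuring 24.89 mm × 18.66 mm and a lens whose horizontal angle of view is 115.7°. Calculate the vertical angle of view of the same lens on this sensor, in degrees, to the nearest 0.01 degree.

From the horizontal AOV: f = 24.89 / (2·tan(57.85°)) = 24.89 / 3.18210 ≈ 7.8219 mm.
Vertical AOV = 2·arctan(18.66 / (2 × 7.8219)) = 2·arctan(1.19281) ≈ 100.0499°.

100.05°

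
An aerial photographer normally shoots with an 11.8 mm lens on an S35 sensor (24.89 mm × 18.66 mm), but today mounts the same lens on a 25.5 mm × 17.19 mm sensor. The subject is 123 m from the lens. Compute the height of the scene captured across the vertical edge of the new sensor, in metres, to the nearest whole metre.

The focal length stays 11.8 mm; the relevant sensor dimension is now h = 17.19 mm. Object distance dₒ = 123 m = 123000 mm.
Thin-lens field height W = h·(dₒ − f)/f = 17.19 × (123000 − 11.8)/11.8 ≈ 179166.708 mm = 179.167 m.

179 m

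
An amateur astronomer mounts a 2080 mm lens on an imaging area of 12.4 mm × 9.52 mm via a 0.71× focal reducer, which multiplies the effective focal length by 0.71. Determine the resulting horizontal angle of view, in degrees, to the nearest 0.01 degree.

0.48°

Effective focal length f = 2080 × 0.71 = 1476.8 mm.
α = 2·arctan(12.4 / (2 × 1476.8)) = 2·arctan(0.00420) ≈ 0.4811°.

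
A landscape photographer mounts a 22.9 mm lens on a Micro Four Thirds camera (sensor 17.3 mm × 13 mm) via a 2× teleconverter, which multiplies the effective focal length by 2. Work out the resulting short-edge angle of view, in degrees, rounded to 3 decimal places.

Effective focal length f = 22.9 × 2 = 45.8 mm.
α = 2·arctan(13 / (2 × 45.8)) = 2·arctan(0.14192) ≈ 16.1551°.

16.155°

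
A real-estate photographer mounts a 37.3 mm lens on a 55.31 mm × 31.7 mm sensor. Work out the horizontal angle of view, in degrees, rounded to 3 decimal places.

73.108°

Angle of view α = 2·arctan(w/2f) with w = 55.31 mm and f = 37.3 mm.
w/2f = 0.74142; arctan(0.74142) ≈ 36.5540°, so α ≈ 73.1080°.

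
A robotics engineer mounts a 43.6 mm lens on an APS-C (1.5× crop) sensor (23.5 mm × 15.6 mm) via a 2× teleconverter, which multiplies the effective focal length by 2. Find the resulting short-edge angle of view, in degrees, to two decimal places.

10.22°

Effective focal length f = 43.6 × 2 = 87.2 mm.
α = 2·arctan(15.6 / (2 × 87.2)) = 2·arctan(0.08945) ≈ 10.2230°.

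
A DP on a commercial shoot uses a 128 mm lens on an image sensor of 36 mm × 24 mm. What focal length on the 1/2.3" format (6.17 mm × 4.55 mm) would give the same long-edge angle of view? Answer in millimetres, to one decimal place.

21.9 mm

Equal angle of view means equal width/f ratio, so f₂ = f₁ · (width₂/width₁) = 128 × 6.17/36.
f₂ = 128 × 0.17139 ≈ 21.938 mm.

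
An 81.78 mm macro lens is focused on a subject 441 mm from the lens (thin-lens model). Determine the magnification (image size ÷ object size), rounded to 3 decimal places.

0.228×

Thin lens: 1/f = 1/dₒ + 1/dᵢ → 1/dᵢ = 1/81.78 − 1/441 = 0.0099604 mm⁻¹, so dᵢ ≈ 100.3980 mm.
Magnification m = dᵢ/dₒ = 100.3980/441 ≈ 0.22766.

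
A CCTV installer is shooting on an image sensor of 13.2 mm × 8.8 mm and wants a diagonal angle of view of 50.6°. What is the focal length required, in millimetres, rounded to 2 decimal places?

Sensor diagonal = √(13.2² + 8.8²) = √251.6800 ≈ 15.8644 mm.
From α = 2·arctan(d/2f) we get f = d / (2·tan(α/2)).
With d = 15.8644 mm and α/2 = 25.3°, tan(α/2) ≈ 0.47270, so f ≈ 15.8644 / 0.94540 ≈ 16.7807 mm.

16.78 mm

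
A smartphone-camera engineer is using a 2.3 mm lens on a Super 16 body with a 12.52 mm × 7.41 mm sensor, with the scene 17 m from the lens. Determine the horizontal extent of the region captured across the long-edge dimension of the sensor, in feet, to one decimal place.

dₒ: 17 m = 17000 mm.
Similar triangles through the lens centre give W/dₒ = w/dᵢ; with 1/f = 1/dₒ + 1/dᵢ this gives W = w·(dₒ − f)/f.
W = 12.52 mm × (17000 − 2.3) / 2.3 = 12.52 × 7390.3043 ≈ 92526.610 mm = 92526.610/304.8 ft = 303.565 ft.

303.6 ft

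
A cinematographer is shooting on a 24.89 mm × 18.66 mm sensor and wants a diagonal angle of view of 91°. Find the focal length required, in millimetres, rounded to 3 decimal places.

Sensor diagonal = √(24.89² + 18.66²) = √967.7077 ≈ 31.1080 mm.
From α = 2·arctan(d/2f) we get f = d / (2·tan(α/2)).
With d = 31.1080 mm and α/2 = 45.5°, tan(α/2) ≈ 1.01761, so f ≈ 31.1080 / 2.03521 ≈ 15.2849 mm.

15.285 mm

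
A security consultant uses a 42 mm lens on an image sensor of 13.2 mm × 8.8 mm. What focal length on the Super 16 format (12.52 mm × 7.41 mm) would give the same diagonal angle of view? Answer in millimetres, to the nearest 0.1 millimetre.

38.5 mm

Sensor diagonal = √(13.2² + 8.8²) = √251.6800 ≈ 15.8644 mm.
Sensor diagonal = √(12.52² + 7.41²) = √211.6585 ≈ 14.5485 mm.
Equal angle of view means equal diagonal/f ratio, so f₂ = f₁ · (diagonal₂/diagonal₁) = 42 × 14.5485/15.8644.
f₂ = 42 × 0.91705 ≈ 38.516 mm.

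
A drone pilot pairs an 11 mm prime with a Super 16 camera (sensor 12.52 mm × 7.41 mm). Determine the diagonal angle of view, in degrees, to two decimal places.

66.95°

Sensor diagonal = √(12.52² + 7.41²) = √211.6585 ≈ 14.5485 mm.
Angle of view α = 2·arctan(d/2f) with d = 14.5485 mm and f = 11 mm.
d/2f = 0.66129; arctan(0.66129) ≈ 33.4765°, so α ≈ 66.9529°.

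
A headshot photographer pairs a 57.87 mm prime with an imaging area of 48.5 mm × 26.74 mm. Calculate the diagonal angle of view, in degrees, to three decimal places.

51.143°

Sensor diagonal = √(48.5² + 26.74²) = √3067.2776 ≈ 55.3830 mm.
Angle of view α = 2·arctan(d/2f) with d = 55.3830 mm and f = 57.87 mm.
d/2f = 0.47851; arctan(0.47851) ≈ 25.5717°, so α ≈ 51.1434°.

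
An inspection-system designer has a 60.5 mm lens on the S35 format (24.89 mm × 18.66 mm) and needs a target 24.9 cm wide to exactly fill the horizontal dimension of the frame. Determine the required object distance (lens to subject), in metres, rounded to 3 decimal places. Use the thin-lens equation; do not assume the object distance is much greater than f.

0.666 m

W: 24.9 cm = 249 mm.
Magnification m = w/W = dᵢ/dₒ; combined with 1/f = 1/dₒ + 1/dᵢ this gives dₒ = f·(1 + W/w).
dₒ = 60.5 mm × (1 + 249/24.89) = 60.5 × 11.0040 ≈ 665.743 mm = 0.665743 m.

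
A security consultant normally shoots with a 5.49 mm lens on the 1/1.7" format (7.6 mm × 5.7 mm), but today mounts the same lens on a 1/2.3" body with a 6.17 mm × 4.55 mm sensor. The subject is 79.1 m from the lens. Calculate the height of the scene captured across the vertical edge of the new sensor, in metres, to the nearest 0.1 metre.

The focal length stays 5.49 mm; the relevant sensor dimension is now h = 4.55 mm. Object distance dₒ = 79.1 m = 79100 mm.
Thin-lens field height W = h·(dₒ − f)/f = 4.55 × (79100 − 5.49)/5.49 ≈ 65551.916 mm = 65.5519 m.

65.6 m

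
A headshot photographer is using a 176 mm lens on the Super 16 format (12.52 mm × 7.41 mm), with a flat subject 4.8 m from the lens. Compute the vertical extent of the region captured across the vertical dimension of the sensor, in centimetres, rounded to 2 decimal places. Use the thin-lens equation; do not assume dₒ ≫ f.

19.47 cm

dₒ: 4.8 m = 4800 mm.
Similar triangles through the lens centre give W/dₒ = h/dᵢ; with 1/f = 1/dₒ + 1/dᵢ this gives W = h·(dₒ − f)/f.
W = 7.41 mm × (4800 − 176) / 176 = 7.41 × 26.2727 ≈ 194.681 mm = 19.4681 cm.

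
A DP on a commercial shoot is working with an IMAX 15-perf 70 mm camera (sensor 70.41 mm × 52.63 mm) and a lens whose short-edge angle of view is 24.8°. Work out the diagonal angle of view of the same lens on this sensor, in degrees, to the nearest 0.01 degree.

40.33°

From the short-edge AOV: f = 52.63 / (2·tan(12.4°)) = 52.63 / 0.43973 ≈ 119.6875 mm.
Sensor diagonal = √(70.41² + 52.63²) = √7727.4850 ≈ 87.9061 mm.
Diagonal AOV = 2·arctan(87.9061 / (2 × 119.6875)) = 2·arctan(0.36723) ≈ 40.3297°.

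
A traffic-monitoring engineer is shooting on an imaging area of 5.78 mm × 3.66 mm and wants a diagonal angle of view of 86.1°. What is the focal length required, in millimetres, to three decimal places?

3.662 mm

Sensor diagonal = √(5.78² + 3.66²) = √46.8040 ≈ 6.8413 mm.
From α = 2·arctan(d/2f) we get f = d / (2·tan(α/2)).
With d = 6.8413 mm and α/2 = 43.05°, tan(α/2) ≈ 0.93415, so f ≈ 6.8413 / 1.86830 ≈ 3.6618 mm.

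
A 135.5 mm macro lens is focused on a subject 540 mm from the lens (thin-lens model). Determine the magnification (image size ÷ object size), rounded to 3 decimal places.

Thin lens: 1/f = 1/dₒ + 1/dᵢ → 1/dᵢ = 1/135.5 − 1/540 = 0.0055282 mm⁻¹, so dᵢ ≈ 180.8900 mm.
Magnification m = dᵢ/dₒ = 180.8900/540 ≈ 0.33498.

0.335×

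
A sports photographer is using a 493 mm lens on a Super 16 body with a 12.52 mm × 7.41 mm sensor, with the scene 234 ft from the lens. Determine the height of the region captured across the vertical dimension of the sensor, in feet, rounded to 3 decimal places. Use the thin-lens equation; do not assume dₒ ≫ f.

dₒ: 234 ft × 304.8 mm/ft = 71323.20 mm.
Similar triangles through the lens centre give W/dₒ = h/dᵢ; with 1/f = 1/dₒ + 1/dᵢ this gives W = h·(dₒ − f)/f.
W = 7.41 mm × (71323.2 − 493) / 493 = 7.41 × 143.6718 ≈ 1064.608 mm = 1064.608/304.8 ft = 3.49281 ft.

3.493 ft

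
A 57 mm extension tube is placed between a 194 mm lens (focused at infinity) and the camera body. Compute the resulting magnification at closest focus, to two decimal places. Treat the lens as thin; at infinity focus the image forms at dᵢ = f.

0.29×

The tube moves the image plane from f to f + e, so dᵢ = 194 + 57 = 251 mm. Focus is achieved when 1/f = 1/dₒ + 1/dᵢ, giving dₒ = 1/(1/f − 1/(f+e)).
Magnification m = dᵢ/dₒ = (f+e)·(1/f − 1/(f+e)) = e/f = 57/194 ≈ 0.2938.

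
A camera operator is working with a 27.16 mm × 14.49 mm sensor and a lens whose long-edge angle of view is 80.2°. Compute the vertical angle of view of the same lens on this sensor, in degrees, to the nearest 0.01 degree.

From the long-edge AOV: f = 27.16 / (2·tan(40.1°)) = 27.16 / 1.68416 ≈ 16.1268 mm.
Vertical AOV = 2·arctan(14.49 / (2 × 16.1268)) = 2·arctan(0.44925) ≈ 48.3843°.

48.38°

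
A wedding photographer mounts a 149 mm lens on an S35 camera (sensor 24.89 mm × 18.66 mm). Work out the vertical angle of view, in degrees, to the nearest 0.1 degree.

Angle of view α = 2·arctan(h/2f) with h = 18.66 mm and f = 149 mm.
h/2f = 0.06262; arctan(0.06262) ≈ 3.5830°, so α ≈ 7.1661°.

7.2°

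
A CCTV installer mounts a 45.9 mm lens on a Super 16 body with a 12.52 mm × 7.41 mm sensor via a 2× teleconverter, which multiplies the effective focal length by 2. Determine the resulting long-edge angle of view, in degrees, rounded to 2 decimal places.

Effective focal length f = 45.9 × 2 = 91.8 mm.
α = 2·arctan(12.52 / (2 × 91.8)) = 2·arctan(0.06819) ≈ 7.8021°.

7.80°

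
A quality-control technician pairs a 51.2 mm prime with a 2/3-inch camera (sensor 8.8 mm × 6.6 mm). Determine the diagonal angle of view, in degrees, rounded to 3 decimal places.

Sensor diagonal = √(8.8² + 6.6²) = √121.0000 ≈ 11.0000 mm.
Angle of view α = 2·arctan(d/2f) with d = 11.0000 mm and f = 51.2 mm.
d/2f = 0.10742; arctan(0.10742) ≈ 6.1313°, so α ≈ 12.2626°.

12.263°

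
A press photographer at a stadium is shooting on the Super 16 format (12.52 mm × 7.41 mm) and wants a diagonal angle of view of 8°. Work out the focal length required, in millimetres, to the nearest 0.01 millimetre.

104.03 mm

Sensor diagonal = √(12.52² + 7.41²) = √211.6585 ≈ 14.5485 mm.
From α = 2·arctan(d/2f) we get f = d / (2·tan(α/2)).
With d = 14.5485 mm and α/2 = 4°, tan(α/2) ≈ 0.06993, so f ≈ 14.5485 / 0.13985 ≈ 104.0265 mm.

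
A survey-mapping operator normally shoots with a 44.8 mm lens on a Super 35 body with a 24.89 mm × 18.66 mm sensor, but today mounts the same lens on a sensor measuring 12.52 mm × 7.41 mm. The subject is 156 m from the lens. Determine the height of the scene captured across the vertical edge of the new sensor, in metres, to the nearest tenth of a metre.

25.8 m

The focal length stays 44.8 mm; the relevant sensor dimension is now h = 7.41 mm. Object distance dₒ = 156 m = 156000 mm.
Thin-lens field height W = h·(dₒ − f)/f = 7.41 × (156000 − 44.8)/44.8 ≈ 25795.269 mm = 25.7953 m.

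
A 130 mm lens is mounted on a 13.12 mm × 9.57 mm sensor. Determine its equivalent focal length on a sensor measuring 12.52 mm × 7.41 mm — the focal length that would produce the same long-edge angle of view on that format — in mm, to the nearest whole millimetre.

124 mm

Equal angle of view means equal width/f ratio, so f₂ = f₁ · (width₂/width₁) = 130 × 12.52/13.12.
f₂ = 130 × 0.95427 ≈ 124.055 mm.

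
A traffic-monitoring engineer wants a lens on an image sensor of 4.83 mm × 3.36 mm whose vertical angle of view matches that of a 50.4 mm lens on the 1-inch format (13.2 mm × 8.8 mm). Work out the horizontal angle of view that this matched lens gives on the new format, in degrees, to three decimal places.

Equal vertical AOV ⇒ f₂ = f₁ · 3.36/8.8 = 50.4 × 0.38182 ≈ 19.2436 mm.
Horizontal AOV on the new format = 2·arctan(4.83 / (2 × 19.2436)) = 2·arctan(0.12550) ≈ 14.3060°.

14.306°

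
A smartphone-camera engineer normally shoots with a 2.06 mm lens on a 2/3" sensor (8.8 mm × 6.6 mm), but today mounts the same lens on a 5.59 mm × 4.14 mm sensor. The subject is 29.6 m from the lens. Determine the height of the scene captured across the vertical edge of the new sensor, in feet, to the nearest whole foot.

195 ft

The focal length stays 2.06 mm; the relevant sensor dimension is now h = 4.14 mm. Object distance dₒ = 29.6 m = 29600 mm.
Thin-lens field height W = h·(dₒ − f)/f = 4.14 × (29600 − 2.06)/2.06 ≈ 59483.239 mm = 59483.239/304.8 ft = 195.155 ft.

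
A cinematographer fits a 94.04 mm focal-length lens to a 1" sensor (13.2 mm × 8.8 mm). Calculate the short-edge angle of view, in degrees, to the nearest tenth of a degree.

5.4°

Angle of view α = 2·arctan(h/2f) with h = 8.8 mm and f = 94.04 mm.
h/2f = 0.04679; arctan(0.04679) ≈ 2.6788°, so α ≈ 5.3577°.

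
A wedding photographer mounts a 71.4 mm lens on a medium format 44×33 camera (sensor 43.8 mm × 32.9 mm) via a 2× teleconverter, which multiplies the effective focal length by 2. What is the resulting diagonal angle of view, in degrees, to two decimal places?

21.72°

Effective focal length f = 71.4 × 2 = 142.8 mm.
Sensor diagonal = √(43.8² + 32.9²) = √3000.8500 ≈ 54.7800 mm.
α = 2·arctan(54.780 / (2 × 142.8)) = 2·arctan(0.19181) ≈ 21.7157°.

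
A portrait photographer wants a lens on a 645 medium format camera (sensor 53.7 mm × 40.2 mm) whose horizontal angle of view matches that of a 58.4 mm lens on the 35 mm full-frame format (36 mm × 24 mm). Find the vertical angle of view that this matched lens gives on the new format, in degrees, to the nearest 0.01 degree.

Equal horizontal AOV ⇒ f₂ = f₁ · 53.7/36 = 58.4 × 1.49167 ≈ 87.1133 mm.
Vertical AOV on the new format = 2·arctan(40.2 / (2 × 87.1133)) = 2·arctan(0.23073) ≈ 25.9854°.

25.99°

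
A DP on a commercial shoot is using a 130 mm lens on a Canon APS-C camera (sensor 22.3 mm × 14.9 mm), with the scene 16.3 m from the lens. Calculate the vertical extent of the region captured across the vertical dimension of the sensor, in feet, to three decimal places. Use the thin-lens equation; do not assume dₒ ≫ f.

dₒ: 16.3 m = 16300 mm.
Similar triangles through the lens centre give W/dₒ = h/dᵢ; with 1/f = 1/dₒ + 1/dᵢ this gives W = h·(dₒ − f)/f.
W = 14.9 mm × (16300 − 130) / 130 = 14.9 × 124.3846 ≈ 1853.331 mm = 1853.331/304.8 ft = 6.08048 ft.

6.080 ft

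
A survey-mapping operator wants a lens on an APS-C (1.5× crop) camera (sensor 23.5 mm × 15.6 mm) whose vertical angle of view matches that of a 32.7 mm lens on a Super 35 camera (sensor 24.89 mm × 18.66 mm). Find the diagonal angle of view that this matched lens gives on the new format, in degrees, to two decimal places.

Equal vertical AOV ⇒ f₂ = f₁ · 15.6/18.66 = 32.7 × 0.83601 ≈ 27.3376 mm.
Sensor diagonal = √(23.5² + 15.6²) = √795.6100 ≈ 28.2066 mm.
Diagonal AOV on the new format = 2·arctan(28.2066 / (2 × 27.3376)) = 2·arctan(0.51589) ≈ 54.5778°.

54.58°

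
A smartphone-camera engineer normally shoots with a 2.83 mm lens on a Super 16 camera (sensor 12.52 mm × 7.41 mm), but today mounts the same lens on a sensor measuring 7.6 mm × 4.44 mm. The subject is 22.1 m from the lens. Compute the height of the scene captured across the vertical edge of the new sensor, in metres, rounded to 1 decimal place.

The focal length stays 2.83 mm; the relevant sensor dimension is now h = 4.44 mm. Object distance dₒ = 22.1 m = 22100 mm.
Thin-lens field height W = h·(dₒ − f)/f = 4.44 × (22100 − 2.83)/2.83 ≈ 34668.352 mm = 34.6684 m.

34.7 m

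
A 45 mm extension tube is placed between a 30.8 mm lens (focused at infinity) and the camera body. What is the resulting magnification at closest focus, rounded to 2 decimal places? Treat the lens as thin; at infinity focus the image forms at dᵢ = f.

The tube moves the image plane from f to f + e, so dᵢ = 30.8 + 45 = 75.8 mm. Focus is achieved when 1/f = 1/dₒ + 1/dᵢ, giving dₒ = 1/(1/f − 1/(f+e)).
Magnification m = dᵢ/dₒ = (f+e)·(1/f − 1/(f+e)) = e/f = 45/30.8 ≈ 1.4610.

1.46×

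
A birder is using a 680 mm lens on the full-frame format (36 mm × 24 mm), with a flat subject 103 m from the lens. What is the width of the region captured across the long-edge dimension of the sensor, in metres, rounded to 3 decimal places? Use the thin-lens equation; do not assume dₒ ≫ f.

dₒ: 103 m = 103000 mm.
Similar triangles through the lens centre give W/dₒ = w/dᵢ; with 1/f = 1/dₒ + 1/dᵢ this gives W = w·(dₒ − f)/f.
W = 36 mm × (103000 − 680) / 680 = 36 × 150.4706 ≈ 5416.941 mm = 5.41694 m.

5.417 m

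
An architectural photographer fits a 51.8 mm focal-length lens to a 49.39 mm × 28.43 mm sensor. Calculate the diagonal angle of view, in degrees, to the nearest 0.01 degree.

Sensor diagonal = √(49.39² + 28.43²) = √3247.6370 ≈ 56.9880 mm.
Angle of view α = 2·arctan(d/2f) with d = 56.9880 mm and f = 51.8 mm.
d/2f = 0.55008; arctan(0.55008) ≈ 28.8142°, so α ≈ 57.6284°.

57.63°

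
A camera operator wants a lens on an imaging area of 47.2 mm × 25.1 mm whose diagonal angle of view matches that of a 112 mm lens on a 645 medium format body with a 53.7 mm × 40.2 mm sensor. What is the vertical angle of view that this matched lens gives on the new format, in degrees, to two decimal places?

Sensor diagonal = √(53.7² + 40.2²) = √4499.7300 ≈ 67.0800 mm.
Sensor diagonal = √(47.2² + 25.1²) = √2857.8500 ≈ 53.4589 mm.
Equal diagonal AOV ⇒ f₂ = f₁ · 53.4589/67.0800 = 112 × 0.79694 ≈ 89.2575 mm.
Vertical AOV on the new format = 2·arctan(25.1 / (2 × 89.2575)) = 2·arctan(0.14060) ≈ 16.0072°.

16.01°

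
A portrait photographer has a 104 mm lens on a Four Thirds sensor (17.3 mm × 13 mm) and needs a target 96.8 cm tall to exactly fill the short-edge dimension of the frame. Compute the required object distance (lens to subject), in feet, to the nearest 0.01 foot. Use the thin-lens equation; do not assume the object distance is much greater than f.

25.75 ft

W: 96.8 cm = 968 mm.
Magnification m = h/W = dᵢ/dₒ; combined with 1/f = 1/dₒ + 1/dᵢ this gives dₒ = f·(1 + W/h).
dₒ = 104 mm × (1 + 968/13) = 104 × 75.4615 ≈ 7848.000 mm = 7848.000/304.8 ft = 25.748 ft.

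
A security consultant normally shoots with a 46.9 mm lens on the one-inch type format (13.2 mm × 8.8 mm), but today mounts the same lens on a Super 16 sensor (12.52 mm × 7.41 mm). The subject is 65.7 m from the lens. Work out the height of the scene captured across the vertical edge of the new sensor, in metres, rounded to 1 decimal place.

10.4 m

The focal length stays 46.9 mm; the relevant sensor dimension is now h = 7.41 mm. Object distance dₒ = 65.7 m = 65700 mm.
Thin-lens field height W = h·(dₒ − f)/f = 7.41 × (65700 − 46.9)/46.9 ≈ 10372.910 mm = 10.3729 m.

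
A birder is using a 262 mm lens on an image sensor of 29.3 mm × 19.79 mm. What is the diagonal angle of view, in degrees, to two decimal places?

Sensor diagonal = √(29.3² + 19.79²) = √1250.1341 ≈ 35.3572 mm.
Angle of view α = 2·arctan(d/2f) with d = 35.3572 mm and f = 262 mm.
d/2f = 0.06748; arctan(0.06748) ≈ 3.8602°, so α ≈ 7.7204°.

7.72°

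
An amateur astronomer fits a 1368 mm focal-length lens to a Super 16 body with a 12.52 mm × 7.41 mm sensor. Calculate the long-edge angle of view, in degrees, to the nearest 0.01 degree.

Angle of view α = 2·arctan(w/2f) with w = 12.52 mm and f = 1368 mm.
w/2f = 0.00458; arctan(0.00458) ≈ 0.2622°, so α ≈ 0.5244°.

0.52°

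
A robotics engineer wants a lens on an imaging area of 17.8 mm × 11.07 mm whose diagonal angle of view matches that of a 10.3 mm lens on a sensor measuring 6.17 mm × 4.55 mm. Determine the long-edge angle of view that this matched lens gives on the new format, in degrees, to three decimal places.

35.075°

Sensor diagonal = √(6.17² + 4.55²) = √58.7714 ≈ 7.6663 mm.
Sensor diagonal = √(17.8² + 11.07²) = √439.3849 ≈ 20.9615 mm.
Equal diagonal AOV ⇒ f₂ = f₁ · 20.9615/7.6663 = 10.3 × 2.73426 ≈ 28.1629 mm.
Long-edge AOV on the new format = 2·arctan(17.8 / (2 × 28.1629)) = 2·arctan(0.31602) ≈ 35.0751°.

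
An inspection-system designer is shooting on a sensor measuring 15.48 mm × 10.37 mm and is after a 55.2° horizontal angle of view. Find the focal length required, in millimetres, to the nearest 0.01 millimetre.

From α = 2·arctan(w/2f) we get f = w / (2·tan(α/2)).
With w = 15.48 mm and α/2 = 27.6°, tan(α/2) ≈ 0.52279, so f ≈ 15.48 / 1.04557 ≈ 14.8053 mm.

14.81 mm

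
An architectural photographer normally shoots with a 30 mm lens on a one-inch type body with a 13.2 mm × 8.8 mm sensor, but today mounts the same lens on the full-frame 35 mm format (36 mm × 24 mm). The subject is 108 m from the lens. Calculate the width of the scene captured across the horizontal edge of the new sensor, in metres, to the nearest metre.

The focal length stays 30 mm; the relevant sensor dimension is now w = 36 mm. Object distance dₒ = 108 m = 108000 mm.
Thin-lens field width W = w·(dₒ − f)/f = 36 × (108000 − 30)/30 ≈ 129564.000 mm = 129.564 m.

130 m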